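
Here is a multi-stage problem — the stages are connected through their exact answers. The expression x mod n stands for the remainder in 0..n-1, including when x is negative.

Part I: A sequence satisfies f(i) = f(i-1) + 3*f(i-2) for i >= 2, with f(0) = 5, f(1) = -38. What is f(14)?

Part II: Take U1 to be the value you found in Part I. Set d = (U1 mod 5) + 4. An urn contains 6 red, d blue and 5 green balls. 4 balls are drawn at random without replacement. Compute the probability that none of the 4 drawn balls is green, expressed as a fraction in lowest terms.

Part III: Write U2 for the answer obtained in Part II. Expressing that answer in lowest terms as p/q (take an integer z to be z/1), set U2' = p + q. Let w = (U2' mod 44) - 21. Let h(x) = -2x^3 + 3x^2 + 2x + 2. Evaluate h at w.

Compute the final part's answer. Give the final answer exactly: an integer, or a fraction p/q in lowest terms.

6050

Part I: f(2) = 1*(-38) + 3*(5) = -23; iterating: f(2)=-23, f(3)=-137, f(4)=-206, f(5)=-617, f(6)=-1235, f(7)=-3086, f(8)=-6791, f(9)=-16049, f(10)=-36422, f(11)=-84569, f(12)=-193835, f(13)=-447542, f(14)=-1029047; answer -1029047
Part II: U1 = -1029047; d = 7; total draws C(18,4) = 3060; favorable C(13,4) = 715; P = 143/612; answer 143/612
Part III: U2 = 143/612; threaded value p + q = 755; w = -14; -2*(-14)^3 + 3*(-14)^2 + 2*(-14)^1 + 2 = (5488) + (588) + (-28) + (2) = 6050; answer 6050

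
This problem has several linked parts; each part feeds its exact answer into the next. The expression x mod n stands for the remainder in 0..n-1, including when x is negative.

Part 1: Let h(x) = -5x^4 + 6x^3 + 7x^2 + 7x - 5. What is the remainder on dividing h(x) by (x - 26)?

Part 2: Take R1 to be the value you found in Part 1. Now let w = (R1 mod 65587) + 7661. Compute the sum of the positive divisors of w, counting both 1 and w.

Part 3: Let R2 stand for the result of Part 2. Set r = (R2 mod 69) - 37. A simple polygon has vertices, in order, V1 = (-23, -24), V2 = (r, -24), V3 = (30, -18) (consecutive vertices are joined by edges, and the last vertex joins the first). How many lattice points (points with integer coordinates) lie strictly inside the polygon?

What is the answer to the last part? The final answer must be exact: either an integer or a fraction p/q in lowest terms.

Part 1: remainder = value at the root: -5*(26)^4 + 6*(26)^3 + 7*(26)^2 + 7*(26)^1 - 5 = (-2284880) + (105456) + (4732) + (182) + (-5) = -2174515; answer -2174515
Part 2: R1 = -2174515; w = 63104; 63104 = 2^7 * 17 * 29; sigma = (1 + 2 + 4 + 8 + 16 + 32 + 64 + 128) * (1 + 17) * (1 + 29) = 255 * 18 * 30 = 137700; answer 137700
Part 3: R2 = 137700; r = 8; cross terms: (-23*-24 - 8*-24)=744, (8*-18 - 30*-24)=576, (30*-24 - -23*-18)=-1134; twice the area = |186| = 186; area = 93; boundary points = 31 + 2 + 1 = 34; strictly interior points = area - boundary/2 + 1 = 77; answer 77

77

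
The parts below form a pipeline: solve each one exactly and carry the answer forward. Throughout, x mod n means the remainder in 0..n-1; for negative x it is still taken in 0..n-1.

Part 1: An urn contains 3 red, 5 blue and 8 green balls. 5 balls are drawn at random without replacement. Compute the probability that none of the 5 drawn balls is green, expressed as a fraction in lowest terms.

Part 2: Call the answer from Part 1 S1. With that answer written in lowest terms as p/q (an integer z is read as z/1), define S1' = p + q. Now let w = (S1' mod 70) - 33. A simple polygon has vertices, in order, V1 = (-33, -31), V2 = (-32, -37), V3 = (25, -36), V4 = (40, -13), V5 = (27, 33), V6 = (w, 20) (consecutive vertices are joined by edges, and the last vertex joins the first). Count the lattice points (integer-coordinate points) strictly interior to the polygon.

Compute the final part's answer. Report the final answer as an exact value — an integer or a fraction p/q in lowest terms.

Part 1: total draws C(16,5) = 4368; favorable C(8,5) = 56; P = 1/78; answer 1/78
Part 2: S1 = 1/78; threaded value p + q = 79; w = -24; cross terms: (-33*-37 - -32*-31)=229, (-32*-36 - 25*-37)=2077, (25*-13 - 40*-36)=1115, (40*33 - 27*-13)=1671, (27*20 - -24*33)=1332, (-24*-31 - -33*20)=1404; twice the area = |7828| = 7828; area = 3914; boundary points = 1 + 1 + 1 + 1 + 1 + 3 = 8; strictly interior points = area - boundary/2 + 1 = 3911; answer 3911

3911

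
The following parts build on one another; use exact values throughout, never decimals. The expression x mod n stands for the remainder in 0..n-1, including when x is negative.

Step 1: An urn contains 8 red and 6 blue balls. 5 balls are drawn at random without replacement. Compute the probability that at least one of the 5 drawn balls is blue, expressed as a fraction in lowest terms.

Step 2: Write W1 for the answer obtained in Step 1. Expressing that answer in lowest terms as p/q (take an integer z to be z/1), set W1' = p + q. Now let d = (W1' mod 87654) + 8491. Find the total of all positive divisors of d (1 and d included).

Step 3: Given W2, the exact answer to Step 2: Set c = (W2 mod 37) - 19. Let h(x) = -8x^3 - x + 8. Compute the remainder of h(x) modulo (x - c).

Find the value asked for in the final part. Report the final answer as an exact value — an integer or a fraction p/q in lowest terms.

Step 1: total draws C(14,5) = 2002; complement C(8,5) = 56; favorable 2002 - 56 = 1946; P = 139/143; answer 139/143
Step 2: W1 = 139/143; threaded value p + q = 282; d = 8773; 8773 = 31 * 283; sigma = (1 + 31) * (1 + 283) = 32 * 284 = 9088; answer 9088
Step 3: W2 = 9088; c = 4; remainder = value at the root: -8*(4)^3 - 1*(4)^1 + 8 = (-512) + (-4) + (8) = -508; answer -508

-508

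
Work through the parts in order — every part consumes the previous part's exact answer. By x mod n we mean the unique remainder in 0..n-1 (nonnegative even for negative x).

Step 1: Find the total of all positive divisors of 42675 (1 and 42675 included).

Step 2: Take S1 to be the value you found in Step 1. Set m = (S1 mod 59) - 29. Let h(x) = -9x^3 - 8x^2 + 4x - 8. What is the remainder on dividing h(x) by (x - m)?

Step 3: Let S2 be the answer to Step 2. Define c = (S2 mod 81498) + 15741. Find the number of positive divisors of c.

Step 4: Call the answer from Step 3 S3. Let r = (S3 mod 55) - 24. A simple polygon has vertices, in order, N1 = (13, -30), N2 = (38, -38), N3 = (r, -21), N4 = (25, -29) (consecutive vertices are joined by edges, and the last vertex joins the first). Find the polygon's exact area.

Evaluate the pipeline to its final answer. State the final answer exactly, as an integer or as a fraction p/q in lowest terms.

72

Step 1: 42675 = 3 * 5^2 * 569; sigma = (1 + 3) * (1 + 5 + 25) * (1 + 569) = 4 * 31 * 570 = 70680; answer 70680
Step 2: S1 = 70680; m = 28; remainder = value at the root: -9*(28)^3 - 8*(28)^2 + 4*(28)^1 - 8 = (-197568) + (-6272) + (112) + (-8) = -203736; answer -203736
Step 3: S2 = -203736; c = 56499; 56499 = 3 * 37 * 509; number of divisors = (1+1) * (1+1) * (1+1) = 8; answer 8
Step 4: S3 = 8; r = -16; cross terms: (13*-38 - 38*-30)=646, (38*-21 - -16*-38)=-1406, (-16*-29 - 25*-21)=989, (25*-30 - 13*-29)=-373; twice the area = |-144| = 144; area = 72; answer 72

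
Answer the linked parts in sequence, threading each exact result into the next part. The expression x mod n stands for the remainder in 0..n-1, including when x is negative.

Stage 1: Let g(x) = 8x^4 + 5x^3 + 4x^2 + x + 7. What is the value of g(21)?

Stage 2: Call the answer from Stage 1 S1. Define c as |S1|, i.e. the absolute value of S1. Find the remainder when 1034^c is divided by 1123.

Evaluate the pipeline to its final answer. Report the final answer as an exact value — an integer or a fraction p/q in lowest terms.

917

Stage 1: 8*(21)^4 + 5*(21)^3 + 4*(21)^2 + 1*(21)^1 + 7 = (1555848) + (46305) + (1764) + (21) + (7) = 1603945; answer 1603945
Stage 2: S1 = 1603945; c = 1603945; squarings mod 1123: 1034^1=1034, 1034^2=60, 1034^4=231, 1034^8=580, 1034^16=623, 1034^32=694, 1034^64=992, 1034^128=316, 1034^256=1032, 1034^512=420, 1034^1024=89, 1034^2048=60, 1034^4096=231, 1034^8192=580, 1034^16384=623, 1034^32768=694, 1034^65536=992, 1034^131072=316, 1034^262144=1032, 1034^524288=420, 1034^1048576=89; 1034^1603945 = 1034^1 * 1034^8 * 1034^32 * 1034^64 * 1034^256 * 1034^2048 * 1034^4096 * 1034^8192 * 1034^16384 * 1034^524288 * 1034^1048576 = 917 (mod 1123); answer 917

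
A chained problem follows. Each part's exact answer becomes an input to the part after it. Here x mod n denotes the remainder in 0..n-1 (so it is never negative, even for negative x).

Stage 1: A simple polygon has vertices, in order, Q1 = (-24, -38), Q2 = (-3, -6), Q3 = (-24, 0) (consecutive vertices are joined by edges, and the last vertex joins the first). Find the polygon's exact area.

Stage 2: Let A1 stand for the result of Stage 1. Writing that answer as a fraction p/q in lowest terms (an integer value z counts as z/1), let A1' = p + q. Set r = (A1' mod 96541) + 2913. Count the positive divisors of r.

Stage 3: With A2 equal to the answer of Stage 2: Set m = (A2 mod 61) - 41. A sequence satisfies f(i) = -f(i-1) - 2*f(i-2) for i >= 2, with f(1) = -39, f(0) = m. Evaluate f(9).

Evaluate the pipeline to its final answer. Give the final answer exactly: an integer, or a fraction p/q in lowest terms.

897

Stage 1: cross terms: (-24*-6 - -3*-38)=30, (-3*0 - -24*-6)=-144, (-24*-38 - -24*0)=912; twice the area = |798| = 798; area = 399; answer 399
Stage 2: A1 = 399; threaded value p + q = 400; r = 3313; 3313 is prime, so its only divisors are 1 and 3313; count = 2; answer 2
Stage 3: A2 = 2; m = -39; f(2) = -1*(-39) - 2*(-39) = 117; iterating: f(2)=117, f(3)=-39, f(4)=-195, f(5)=273, f(6)=117, f(7)=-663, f(8)=429, f(9)=897; answer 897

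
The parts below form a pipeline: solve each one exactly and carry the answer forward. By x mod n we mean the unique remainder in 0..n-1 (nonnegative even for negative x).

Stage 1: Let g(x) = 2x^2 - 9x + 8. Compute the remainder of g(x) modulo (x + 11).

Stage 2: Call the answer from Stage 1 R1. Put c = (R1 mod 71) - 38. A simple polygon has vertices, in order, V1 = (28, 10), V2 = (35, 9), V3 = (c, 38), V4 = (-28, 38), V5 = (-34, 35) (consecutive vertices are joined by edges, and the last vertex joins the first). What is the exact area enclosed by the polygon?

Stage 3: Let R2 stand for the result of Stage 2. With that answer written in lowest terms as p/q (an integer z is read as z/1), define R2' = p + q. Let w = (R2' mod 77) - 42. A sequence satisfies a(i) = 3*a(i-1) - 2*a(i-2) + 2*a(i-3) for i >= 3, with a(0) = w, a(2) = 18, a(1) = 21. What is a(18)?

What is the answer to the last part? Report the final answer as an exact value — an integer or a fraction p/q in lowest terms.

Stage 1: remainder = value at the root: 2*(-11)^2 - 9*(-11)^1 + 8 = (242) + (99) + (8) = 349; answer 349
Stage 2: R1 = 349; c = 27; cross terms: (28*9 - 35*10)=-98, (35*38 - 27*9)=1087, (27*38 - -28*38)=2090, (-28*35 - -34*38)=312, (-34*10 - 28*35)=-1320; twice the area = |2071| = 2071; area = 2071/2; answer 2071/2
Stage 3: R2 = 2071/2; threaded value p + q = 2073; w = 29; a(3) = 3*(18) - 2*(21) + 2*(29) = 70; iterating: a(3)=70, a(4)=216, a(5)=544, a(6)=1340, a(7)=3364, a(8)=8500, a(9)=21452, a(10)=54084, a(11)=136348, a(12)=343780, a(13)=866812, a(14)=2185572, a(15)=5510652, a(16)=13894436, a(17)=35033148, a(18)=88331876; answer 88331876

88331876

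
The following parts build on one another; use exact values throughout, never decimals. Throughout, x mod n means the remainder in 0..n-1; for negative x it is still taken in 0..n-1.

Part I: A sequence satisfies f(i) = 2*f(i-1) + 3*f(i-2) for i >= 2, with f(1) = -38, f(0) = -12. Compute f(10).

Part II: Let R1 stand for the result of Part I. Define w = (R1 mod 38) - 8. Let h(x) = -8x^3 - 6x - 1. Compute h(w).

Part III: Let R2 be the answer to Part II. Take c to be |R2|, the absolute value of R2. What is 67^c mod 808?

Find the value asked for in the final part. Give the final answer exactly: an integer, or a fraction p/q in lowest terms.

Part I: f(2) = 2*(-38) + 3*(-12) = -112; iterating: f(2)=-112, f(3)=-338, f(4)=-1012, f(5)=-3038, f(6)=-9112, f(7)=-27338, f(8)=-82012, f(9)=-246038, f(10)=-738112; answer -738112
Part II: R1 = -738112; w = -8; -8*(-8)^3 - 6*(-8)^1 - 1 = (4096) + (48) + (-1) = 4143; answer 4143
Part III: R2 = 4143; c = 4143; squarings mod 808: 67^1=67, 67^2=449, 67^4=409, 67^8=25, 67^16=625, 67^32=361, 67^64=233, 67^128=153, 67^256=785, 67^512=529, 67^1024=273, 67^2048=193, 67^4096=81; 67^4143 = 67^1 * 67^2 * 67^4 * 67^8 * 67^32 * 67^4096 = 571 (mod 808); answer 571

571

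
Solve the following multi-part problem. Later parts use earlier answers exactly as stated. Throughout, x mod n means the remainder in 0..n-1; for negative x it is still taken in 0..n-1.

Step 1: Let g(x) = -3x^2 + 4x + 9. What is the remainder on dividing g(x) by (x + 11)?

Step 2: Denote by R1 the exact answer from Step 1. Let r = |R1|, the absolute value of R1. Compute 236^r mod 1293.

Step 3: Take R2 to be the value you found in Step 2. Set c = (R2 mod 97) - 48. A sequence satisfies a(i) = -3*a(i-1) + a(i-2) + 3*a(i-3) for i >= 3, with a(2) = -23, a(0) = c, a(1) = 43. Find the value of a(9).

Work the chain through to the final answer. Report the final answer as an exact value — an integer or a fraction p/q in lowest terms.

103363

Step 1: remainder = value at the root: -3*(-11)^2 + 4*(-11)^1 + 9 = (-363) + (-44) + (9) = -398; answer -398
Step 2: R1 = -398; r = 398; squarings mod 1293: 236^1=236, 236^2=97, 236^4=358, 236^8=157, 236^16=82, 236^32=259, 236^64=1138, 236^128=751, 236^256=253; 236^398 = 236^2 * 236^4 * 236^8 * 236^128 * 236^256 = 649 (mod 1293); answer 649
Step 3: R2 = 649; c = 19; a(3) = -3*(-23) + 1*(43) + 3*(19) = 169; iterating: a(3)=169, a(4)=-401, a(5)=1303, a(6)=-3803, a(7)=11509, a(8)=-34421, a(9)=103363; answer 103363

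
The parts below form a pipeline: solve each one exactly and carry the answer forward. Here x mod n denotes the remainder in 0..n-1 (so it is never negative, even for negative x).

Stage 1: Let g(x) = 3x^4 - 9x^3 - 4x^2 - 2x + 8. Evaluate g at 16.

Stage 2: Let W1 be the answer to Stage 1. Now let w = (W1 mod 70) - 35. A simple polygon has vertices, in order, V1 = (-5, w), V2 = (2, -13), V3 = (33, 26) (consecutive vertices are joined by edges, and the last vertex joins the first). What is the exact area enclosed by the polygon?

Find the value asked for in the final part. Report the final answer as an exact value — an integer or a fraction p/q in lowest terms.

223/2

Stage 1: 3*(16)^4 - 9*(16)^3 - 4*(16)^2 - 2*(16)^1 + 8 = (196608) + (-36864) + (-1024) + (-32) + (8) = 158696; answer 158696
Stage 2: W1 = 158696; w = -29; cross terms: (-5*-13 - 2*-29)=123, (2*26 - 33*-13)=481, (33*-29 - -5*26)=-827; twice the area = |-223| = 223; area = 223/2; answer 223/2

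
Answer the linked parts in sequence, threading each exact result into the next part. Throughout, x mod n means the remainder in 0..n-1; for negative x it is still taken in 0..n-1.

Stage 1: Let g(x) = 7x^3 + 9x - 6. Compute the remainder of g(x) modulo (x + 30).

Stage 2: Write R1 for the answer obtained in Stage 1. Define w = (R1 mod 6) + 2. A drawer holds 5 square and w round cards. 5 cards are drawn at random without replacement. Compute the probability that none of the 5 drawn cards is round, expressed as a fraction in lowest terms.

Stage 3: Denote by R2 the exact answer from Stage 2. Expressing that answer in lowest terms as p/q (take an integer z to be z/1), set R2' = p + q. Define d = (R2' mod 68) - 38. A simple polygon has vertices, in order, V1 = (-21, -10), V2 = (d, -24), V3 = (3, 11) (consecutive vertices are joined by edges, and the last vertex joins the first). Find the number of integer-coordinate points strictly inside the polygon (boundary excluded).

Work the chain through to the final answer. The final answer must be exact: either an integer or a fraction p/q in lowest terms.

219

Stage 1: remainder = value at the root: 7*(-30)^3 + 9*(-30)^1 - 6 = (-189000) + (-270) + (-6) = -189276; answer -189276
Stage 2: R1 = -189276; w = 2; total draws C(7,5) = 21; favorable C(5,5) = 1; P = 1/21; answer 1/21
Stage 3: R2 = 1/21; threaded value p + q = 22; d = -16; cross terms: (-21*-24 - -16*-10)=344, (-16*11 - 3*-24)=-104, (3*-10 - -21*11)=201; twice the area = |441| = 441; area = 441/2; boundary points = 1 + 1 + 3 = 5; strictly interior points = area - boundary/2 + 1 = 219; answer 219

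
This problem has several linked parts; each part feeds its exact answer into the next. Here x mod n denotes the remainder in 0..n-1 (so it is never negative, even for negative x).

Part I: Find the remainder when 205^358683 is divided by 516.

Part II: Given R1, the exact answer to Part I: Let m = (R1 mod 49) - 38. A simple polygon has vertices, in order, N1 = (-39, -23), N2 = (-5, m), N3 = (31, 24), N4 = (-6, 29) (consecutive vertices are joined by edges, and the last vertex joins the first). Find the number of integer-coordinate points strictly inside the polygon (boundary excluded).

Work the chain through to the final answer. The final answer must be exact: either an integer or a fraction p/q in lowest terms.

Part I: squarings mod 516: 205^1=205, 205^2=229, 205^4=325, 205^8=361, 205^16=289, 205^32=445, 205^64=397, 205^128=229, 205^256=325, 205^512=361, 205^1024=289, 205^2048=445, 205^4096=397, 205^8192=229, 205^16384=325, 205^32768=361, 205^65536=289, 205^131072=445, 205^262144=397; 205^358683 = 205^1 * 205^2 * 205^8 * 205^16 * 205^256 * 205^2048 * 205^4096 * 205^8192 * 205^16384 * 205^65536 * 205^262144 = 505 (mod 516); answer 505
Part II: R1 = 505; m = -23; cross terms: (-39*-23 - -5*-23)=782, (-5*24 - 31*-23)=593, (31*29 - -6*24)=1043, (-6*-23 - -39*29)=1269; twice the area = |3687| = 3687; area = 3687/2; boundary points = 34 + 1 + 1 + 1 = 37; strictly interior points = area - boundary/2 + 1 = 1826; answer 1826

1826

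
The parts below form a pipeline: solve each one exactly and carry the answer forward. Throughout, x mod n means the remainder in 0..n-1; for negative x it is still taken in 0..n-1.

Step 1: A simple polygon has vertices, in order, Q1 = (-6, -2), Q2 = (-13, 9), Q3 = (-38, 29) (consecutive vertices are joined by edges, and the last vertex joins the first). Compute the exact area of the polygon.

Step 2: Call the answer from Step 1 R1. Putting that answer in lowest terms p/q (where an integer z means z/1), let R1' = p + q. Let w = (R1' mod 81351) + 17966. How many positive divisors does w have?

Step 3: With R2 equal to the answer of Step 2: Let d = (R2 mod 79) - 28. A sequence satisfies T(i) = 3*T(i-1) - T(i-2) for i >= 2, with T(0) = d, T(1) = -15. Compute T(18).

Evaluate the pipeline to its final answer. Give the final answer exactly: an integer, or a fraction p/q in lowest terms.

Step 1: cross terms: (-6*9 - -13*-2)=-80, (-13*29 - -38*9)=-35, (-38*-2 - -6*29)=250; twice the area = |135| = 135; area = 135/2; answer 135/2
Step 2: R1 = 135/2; threaded value p + q = 137; w = 18103; 18103 = 43 * 421; number of divisors = (1+1) * (1+1) = 4; answer 4
Step 3: R2 = 4; d = -24; T(2) = 3*(-15) - 1*(-24) = -21; iterating: T(2)=-21, T(3)=-48, T(4)=-123, T(5)=-321, T(6)=-840, T(7)=-2199, T(8)=-5757, T(9)=-15072, T(10)=-39459, T(11)=-103305, T(12)=-270456, T(13)=-708063, T(14)=-1853733, T(15)=-4853136, T(16)=-12705675, T(17)=-33263889, T(18)=-87085992; answer -87085992

-87085992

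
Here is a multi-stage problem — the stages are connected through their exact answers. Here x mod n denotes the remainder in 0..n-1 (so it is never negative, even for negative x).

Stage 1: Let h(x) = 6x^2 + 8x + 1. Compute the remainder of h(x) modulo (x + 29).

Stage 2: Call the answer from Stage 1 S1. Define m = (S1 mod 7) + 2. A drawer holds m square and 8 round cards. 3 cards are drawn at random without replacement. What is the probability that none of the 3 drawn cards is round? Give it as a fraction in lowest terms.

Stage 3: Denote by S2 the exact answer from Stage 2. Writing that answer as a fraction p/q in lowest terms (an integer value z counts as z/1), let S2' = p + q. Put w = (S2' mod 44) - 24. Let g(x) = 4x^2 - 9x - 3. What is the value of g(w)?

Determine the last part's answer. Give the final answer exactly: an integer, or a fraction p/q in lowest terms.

790

Stage 1: remainder = value at the root: 6*(-29)^2 + 8*(-29)^1 + 1 = (5046) + (-232) + (1) = 4815; answer 4815
Stage 2: S1 = 4815; m = 8; total draws C(16,3) = 560; favorable C(8,3) = 56; P = 1/10; answer 1/10
Stage 3: S2 = 1/10; threaded value p + q = 11; w = -13; 4*(-13)^2 - 9*(-13)^1 - 3 = (676) + (117) + (-3) = 790; answer 790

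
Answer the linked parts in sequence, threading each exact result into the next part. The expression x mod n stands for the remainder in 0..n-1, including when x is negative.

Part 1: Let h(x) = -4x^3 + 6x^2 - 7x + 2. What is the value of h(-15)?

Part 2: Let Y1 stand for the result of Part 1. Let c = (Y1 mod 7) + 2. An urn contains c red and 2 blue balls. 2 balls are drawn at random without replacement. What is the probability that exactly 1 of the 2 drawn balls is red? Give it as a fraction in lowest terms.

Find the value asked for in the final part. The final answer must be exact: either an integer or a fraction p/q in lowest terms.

7/18

Part 1: -4*(-15)^3 + 6*(-15)^2 - 7*(-15)^1 + 2 = (13500) + (1350) + (105) + (2) = 14957; answer 14957
Part 2: Y1 = 14957; c = 7; total draws C(9,2) = 36; favorable C(7,1)*C(2,1) = 14; P = 7/18; answer 7/18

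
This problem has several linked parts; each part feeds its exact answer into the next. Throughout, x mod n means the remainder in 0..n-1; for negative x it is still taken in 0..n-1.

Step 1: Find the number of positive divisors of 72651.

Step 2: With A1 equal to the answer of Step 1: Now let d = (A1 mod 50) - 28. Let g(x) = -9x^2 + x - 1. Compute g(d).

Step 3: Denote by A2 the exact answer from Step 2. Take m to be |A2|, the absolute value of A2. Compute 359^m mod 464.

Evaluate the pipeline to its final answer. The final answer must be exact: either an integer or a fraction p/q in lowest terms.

263

Step 1: 72651 = 3 * 61 * 397; number of divisors = (1+1) * (1+1) * (1+1) = 8; answer 8
Step 2: A1 = 8; d = -20; -9*(-20)^2 + 1*(-20)^1 - 1 = (-3600) + (-20) + (-1) = -3621; answer -3621
Step 3: A2 = -3621; m = 3621; squarings mod 464: 359^1=359, 359^2=353, 359^4=257, 359^8=161, 359^16=401, 359^32=257, 359^64=161, 359^128=401, 359^256=257, 359^512=161, 359^1024=401, 359^2048=257; 359^3621 = 359^1 * 359^4 * 359^32 * 359^512 * 359^1024 * 359^2048 = 263 (mod 464); answer 263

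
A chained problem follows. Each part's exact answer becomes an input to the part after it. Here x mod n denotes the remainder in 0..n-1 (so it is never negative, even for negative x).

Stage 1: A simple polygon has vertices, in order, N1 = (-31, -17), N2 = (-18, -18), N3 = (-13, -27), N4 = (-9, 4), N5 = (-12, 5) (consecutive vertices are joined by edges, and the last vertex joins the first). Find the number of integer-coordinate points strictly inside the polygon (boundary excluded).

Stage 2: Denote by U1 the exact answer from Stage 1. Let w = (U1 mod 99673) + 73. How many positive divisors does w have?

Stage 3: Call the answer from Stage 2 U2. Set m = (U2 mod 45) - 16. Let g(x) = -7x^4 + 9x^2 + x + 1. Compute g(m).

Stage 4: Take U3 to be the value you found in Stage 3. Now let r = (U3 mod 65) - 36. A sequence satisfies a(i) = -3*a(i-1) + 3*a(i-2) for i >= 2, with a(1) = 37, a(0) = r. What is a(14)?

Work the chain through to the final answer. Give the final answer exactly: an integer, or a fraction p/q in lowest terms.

-892206333

Stage 1: cross terms: (-31*-18 - -18*-17)=252, (-18*-27 - -13*-18)=252, (-13*4 - -9*-27)=-295, (-9*5 - -12*4)=3, (-12*-17 - -31*5)=359; twice the area = |571| = 571; area = 571/2; boundary points = 1 + 1 + 1 + 1 + 1 = 5; strictly interior points = area - boundary/2 + 1 = 284; answer 284
Stage 2: U1 = 284; w = 357; 357 = 3 * 7 * 17; number of divisors = (1+1) * (1+1) * (1+1) = 8; answer 8
Stage 3: U2 = 8; m = -8; -7*(-8)^4 + 9*(-8)^2 + 1*(-8)^1 + 1 = (-28672) + (576) + (-8) + (1) = -28103; answer -28103
Stage 4: U3 = -28103; r = 6; a(2) = -3*(37) + 3*(6) = -93; iterating: a(2)=-93, a(3)=390, a(4)=-1449, a(5)=5517, a(6)=-20898, a(7)=79245, a(8)=-300429, a(9)=1139022, a(10)=-4318353, a(11)=16372125, a(12)=-62071434, a(13)=235330677, a(14)=-892206333; answer -892206333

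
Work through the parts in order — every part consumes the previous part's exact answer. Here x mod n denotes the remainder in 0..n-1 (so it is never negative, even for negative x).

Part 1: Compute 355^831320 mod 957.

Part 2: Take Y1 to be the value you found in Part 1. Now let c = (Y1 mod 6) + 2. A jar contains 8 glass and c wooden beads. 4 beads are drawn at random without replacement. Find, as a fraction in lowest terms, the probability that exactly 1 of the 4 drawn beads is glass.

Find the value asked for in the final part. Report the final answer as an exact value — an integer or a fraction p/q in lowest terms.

4/165

Part 1: squarings mod 957: 355^1=355, 355^2=658, 355^4=400, 355^8=181, 355^16=223, 355^32=922, 355^64=268, 355^128=49, 355^256=487, 355^512=790, 355^1024=136, 355^2048=313, 355^4096=355, 355^8192=658, 355^16384=400, 355^32768=181, 355^65536=223, 355^131072=922, 355^262144=268, 355^524288=49; 355^831320 = 355^8 * 355^16 * 355^64 * 355^256 * 355^512 * 355^1024 * 355^2048 * 355^8192 * 355^32768 * 355^262144 * 355^524288 = 1 (mod 957); answer 1
Part 2: Y1 = 1; c = 3; total draws C(11,4) = 330; favorable C(8,1)*C(3,3) = 8; P = 4/165; answer 4/165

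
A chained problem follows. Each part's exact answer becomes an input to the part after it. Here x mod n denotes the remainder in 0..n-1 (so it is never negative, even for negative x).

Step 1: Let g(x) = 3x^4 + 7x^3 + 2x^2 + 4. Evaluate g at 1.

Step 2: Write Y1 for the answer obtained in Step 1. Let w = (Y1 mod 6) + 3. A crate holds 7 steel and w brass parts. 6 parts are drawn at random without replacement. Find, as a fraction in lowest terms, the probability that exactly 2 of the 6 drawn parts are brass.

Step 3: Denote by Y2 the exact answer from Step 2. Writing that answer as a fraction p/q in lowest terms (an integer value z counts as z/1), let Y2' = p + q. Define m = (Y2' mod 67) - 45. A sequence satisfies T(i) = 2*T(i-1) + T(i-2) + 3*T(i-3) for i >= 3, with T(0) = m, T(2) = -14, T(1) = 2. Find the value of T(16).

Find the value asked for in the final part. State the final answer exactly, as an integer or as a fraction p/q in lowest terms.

Step 1: 3*(1)^4 + 7*(1)^3 + 2*(1)^2 + 4 = (3) + (7) + (2) + (4) = 16; answer 16
Step 2: Y1 = 16; w = 7; total draws C(14,6) = 3003; favorable C(7,2)*C(7,4) = 735; P = 35/143; answer 35/143
Step 3: Y2 = 35/143; threaded value p + q = 178; m = -1; T(3) = 2*(-14) + 1*(2) + 3*(-1) = -29; iterating: T(3)=-29, T(4)=-66, T(5)=-203, T(6)=-559, T(7)=-1519, T(8)=-4206, T(9)=-11608, T(10)=-31979, T(11)=-88184, T(12)=-243171, T(13)=-670463, T(14)=-1848649, T(15)=-5097274, T(16)=-14054586; answer -14054586

-14054586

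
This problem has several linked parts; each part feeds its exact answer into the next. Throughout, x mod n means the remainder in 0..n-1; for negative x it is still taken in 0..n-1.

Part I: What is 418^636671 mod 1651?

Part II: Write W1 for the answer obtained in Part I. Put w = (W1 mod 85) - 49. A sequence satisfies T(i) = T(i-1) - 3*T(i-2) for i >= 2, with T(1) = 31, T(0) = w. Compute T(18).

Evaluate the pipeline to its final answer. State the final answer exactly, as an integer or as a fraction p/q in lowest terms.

-328193

Part I: squarings mod 1651: 418^1=418, 418^2=1369, 418^4=276, 418^8=230, 418^16=68, 418^32=1322, 418^64=926, 418^128=607, 418^256=276, 418^512=230, 418^1024=68, 418^2048=1322, 418^4096=926, 418^8192=607, 418^16384=276, 418^32768=230, 418^65536=68, 418^131072=1322, 418^262144=926, 418^524288=607; 418^636671 = 418^1 * 418^2 * 418^4 * 418^8 * 418^16 * 418^32 * 418^64 * 418^128 * 418^512 * 418^1024 * 418^4096 * 418^8192 * 418^32768 * 418^65536 * 418^524288 = 1242 (mod 1651); answer 1242
Part II: W1 = 1242; w = 3; T(2) = 1*(31) - 3*(3) = 22; iterating: T(2)=22, T(3)=-71, T(4)=-137, T(5)=76, T(6)=487, T(7)=259, T(8)=-1202, T(9)=-1979, T(10)=1627, T(11)=7564, T(12)=2683, T(13)=-20009, T(14)=-28058, T(15)=31969, T(16)=116143, T(17)=20236, T(18)=-328193; answer -328193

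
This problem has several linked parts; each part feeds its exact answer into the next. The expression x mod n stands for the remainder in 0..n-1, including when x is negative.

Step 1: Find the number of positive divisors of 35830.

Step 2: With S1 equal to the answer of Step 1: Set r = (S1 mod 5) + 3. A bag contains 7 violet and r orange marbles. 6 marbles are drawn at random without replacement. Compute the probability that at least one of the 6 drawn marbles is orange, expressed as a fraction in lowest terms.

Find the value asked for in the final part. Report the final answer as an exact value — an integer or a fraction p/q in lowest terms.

Step 1: 35830 = 2 * 5 * 3583; number of divisors = (1+1) * (1+1) * (1+1) = 8; answer 8
Step 2: S1 = 8; r = 6; total draws C(13,6) = 1716; complement C(7,6) = 7; favorable 1716 - 7 = 1709; P = 1709/1716; answer 1709/1716

1709/1716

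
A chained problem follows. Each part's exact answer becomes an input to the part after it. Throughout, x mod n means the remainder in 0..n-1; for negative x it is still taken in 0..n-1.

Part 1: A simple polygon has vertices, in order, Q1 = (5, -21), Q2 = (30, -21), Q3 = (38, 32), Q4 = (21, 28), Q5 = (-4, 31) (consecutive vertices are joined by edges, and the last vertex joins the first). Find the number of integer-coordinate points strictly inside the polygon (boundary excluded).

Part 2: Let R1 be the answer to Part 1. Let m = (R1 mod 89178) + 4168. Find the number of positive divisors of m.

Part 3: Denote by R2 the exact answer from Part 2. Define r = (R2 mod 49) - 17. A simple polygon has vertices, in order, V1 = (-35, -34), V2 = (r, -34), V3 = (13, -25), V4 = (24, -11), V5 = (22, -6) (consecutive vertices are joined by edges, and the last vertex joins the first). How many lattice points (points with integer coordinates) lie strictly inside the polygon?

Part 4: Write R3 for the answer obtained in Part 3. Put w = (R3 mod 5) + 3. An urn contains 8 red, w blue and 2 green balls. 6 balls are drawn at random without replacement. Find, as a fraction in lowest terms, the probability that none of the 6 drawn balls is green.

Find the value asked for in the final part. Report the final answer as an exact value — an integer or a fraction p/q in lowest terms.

12/35

Part 1: cross terms: (5*-21 - 30*-21)=525, (30*32 - 38*-21)=1758, (38*28 - 21*32)=392, (21*31 - -4*28)=763, (-4*-21 - 5*31)=-71; twice the area = |3367| = 3367; area = 3367/2; boundary points = 25 + 1 + 1 + 1 + 1 = 29; strictly interior points = area - boundary/2 + 1 = 1670; answer 1670
Part 2: R1 = 1670; m = 5838; 5838 = 2 * 3 * 7 * 139; number of divisors = (1+1) * (1+1) * (1+1) * (1+1) = 16; answer 16
Part 3: R2 = 16; r = -1; cross terms: (-35*-34 - -1*-34)=1156, (-1*-25 - 13*-34)=467, (13*-11 - 24*-25)=457, (24*-6 - 22*-11)=98, (22*-34 - -35*-6)=-958; twice the area = |1220| = 1220; area = 610; boundary points = 34 + 1 + 1 + 1 + 1 = 38; strictly interior points = area - boundary/2 + 1 = 592; answer 592
Part 4: R3 = 592; w = 5; total draws C(15,6) = 5005; favorable C(13,6) = 1716; P = 12/35; answer 12/35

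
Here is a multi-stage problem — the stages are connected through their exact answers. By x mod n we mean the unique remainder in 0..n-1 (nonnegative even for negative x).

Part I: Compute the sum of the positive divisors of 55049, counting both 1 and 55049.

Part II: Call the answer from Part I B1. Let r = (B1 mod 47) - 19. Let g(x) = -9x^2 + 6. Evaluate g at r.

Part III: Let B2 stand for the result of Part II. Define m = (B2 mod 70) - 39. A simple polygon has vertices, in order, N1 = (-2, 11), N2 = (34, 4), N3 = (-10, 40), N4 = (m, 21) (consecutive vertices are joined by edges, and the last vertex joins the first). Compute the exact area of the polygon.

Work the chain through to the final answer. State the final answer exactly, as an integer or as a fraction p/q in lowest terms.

Part I: 55049 is prime, so its only divisors are 1 and 55049; sigma = 1 + 55049 = 55050; answer 55050
Part II: B1 = 55050; r = -6; -9*(-6)^2 + 6 = (-324) + (6) = -318; answer -318
Part III: B2 = -318; m = -7; cross terms: (-2*4 - 34*11)=-382, (34*40 - -10*4)=1400, (-10*21 - -7*40)=70, (-7*11 - -2*21)=-35; twice the area = |1053| = 1053; area = 1053/2; answer 1053/2

1053/2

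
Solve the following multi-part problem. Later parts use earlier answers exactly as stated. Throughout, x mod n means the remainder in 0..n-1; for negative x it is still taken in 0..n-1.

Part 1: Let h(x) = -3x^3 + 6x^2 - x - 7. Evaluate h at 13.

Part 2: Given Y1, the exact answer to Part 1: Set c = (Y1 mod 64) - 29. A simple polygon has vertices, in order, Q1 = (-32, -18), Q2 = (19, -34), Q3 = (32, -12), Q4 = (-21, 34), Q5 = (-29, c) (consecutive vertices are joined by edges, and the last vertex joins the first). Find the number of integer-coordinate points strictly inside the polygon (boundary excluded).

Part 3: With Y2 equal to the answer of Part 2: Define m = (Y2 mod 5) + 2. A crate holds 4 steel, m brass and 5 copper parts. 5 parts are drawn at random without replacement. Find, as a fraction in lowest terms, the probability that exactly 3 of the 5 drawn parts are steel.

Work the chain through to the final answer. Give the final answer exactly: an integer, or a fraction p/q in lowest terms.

14/99

Part 1: -3*(13)^3 + 6*(13)^2 - 1*(13)^1 - 7 = (-6591) + (1014) + (-13) + (-7) = -5597; answer -5597
Part 2: Y1 = -5597; c = 6; cross terms: (-32*-34 - 19*-18)=1430, (19*-12 - 32*-34)=860, (32*34 - -21*-12)=836, (-21*6 - -29*34)=860, (-29*-18 - -32*6)=714; twice the area = |4700| = 4700; area = 2350; boundary points = 1 + 1 + 1 + 4 + 3 = 10; strictly interior points = area - boundary/2 + 1 = 2346; answer 2346
Part 3: Y2 = 2346; m = 3; total draws C(12,5) = 792; favorable C(4,3)*C(8,2) = 112; P = 14/99; answer 14/99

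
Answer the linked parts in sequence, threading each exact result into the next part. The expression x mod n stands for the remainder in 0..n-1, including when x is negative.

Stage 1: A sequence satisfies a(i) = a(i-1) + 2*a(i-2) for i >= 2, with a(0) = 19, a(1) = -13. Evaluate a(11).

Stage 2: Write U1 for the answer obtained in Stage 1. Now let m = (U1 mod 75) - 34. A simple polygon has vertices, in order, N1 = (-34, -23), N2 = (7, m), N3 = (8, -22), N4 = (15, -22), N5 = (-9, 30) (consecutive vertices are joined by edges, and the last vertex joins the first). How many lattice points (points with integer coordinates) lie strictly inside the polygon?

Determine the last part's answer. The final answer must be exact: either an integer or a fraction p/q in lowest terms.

Stage 1: a(2) = 1*(-13) + 2*(19) = 25; iterating: a(2)=25, a(3)=-1, a(4)=49, a(5)=47, a(6)=145, a(7)=239, a(8)=529, a(9)=1007, a(10)=2065, a(11)=4079; answer 4079
Stage 2: U1 = 4079; m = -5; cross terms: (-34*-5 - 7*-23)=331, (7*-22 - 8*-5)=-114, (8*-22 - 15*-22)=154, (15*30 - -9*-22)=252, (-9*-23 - -34*30)=1227; twice the area = |1850| = 1850; area = 925; boundary points = 1 + 1 + 7 + 4 + 1 = 14; strictly interior points = area - boundary/2 + 1 = 919; answer 919

919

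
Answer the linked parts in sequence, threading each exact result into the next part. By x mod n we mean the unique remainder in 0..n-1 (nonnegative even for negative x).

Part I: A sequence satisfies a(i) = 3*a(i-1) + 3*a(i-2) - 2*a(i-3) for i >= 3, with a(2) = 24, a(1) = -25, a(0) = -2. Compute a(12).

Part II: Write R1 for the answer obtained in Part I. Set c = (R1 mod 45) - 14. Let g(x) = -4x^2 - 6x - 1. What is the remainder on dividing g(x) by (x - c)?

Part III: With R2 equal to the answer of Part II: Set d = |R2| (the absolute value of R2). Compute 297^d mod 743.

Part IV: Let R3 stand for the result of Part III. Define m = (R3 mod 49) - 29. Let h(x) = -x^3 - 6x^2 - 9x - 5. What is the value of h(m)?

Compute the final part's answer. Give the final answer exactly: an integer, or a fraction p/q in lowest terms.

Part I: a(3) = 3*(24) + 3*(-25) - 2*(-2) = 1; iterating: a(3)=1, a(4)=125, a(5)=330, a(6)=1363, a(7)=4829, a(8)=17916, a(9)=65509, a(10)=240617, a(11)=882546, a(12)=3238471; answer 3238471
Part II: R1 = 3238471; c = -13; remainder = value at the root: -4*(-13)^2 - 6*(-13)^1 - 1 = (-676) + (78) + (-1) = -599; answer -599
Part III: R2 = -599; d = 599; squarings mod 743: 297^1=297, 297^2=535, 297^4=170, 297^8=666, 297^16=728, 297^32=225, 297^64=101, 297^128=542, 297^256=279, 297^512=569; 297^599 = 297^1 * 297^2 * 297^4 * 297^16 * 297^64 * 297^512 = 508 (mod 743); answer 508
Part IV: R3 = 508; m = -11; -1*(-11)^3 - 6*(-11)^2 - 9*(-11)^1 - 5 = (1331) + (-726) + (99) + (-5) = 699; answer 699

699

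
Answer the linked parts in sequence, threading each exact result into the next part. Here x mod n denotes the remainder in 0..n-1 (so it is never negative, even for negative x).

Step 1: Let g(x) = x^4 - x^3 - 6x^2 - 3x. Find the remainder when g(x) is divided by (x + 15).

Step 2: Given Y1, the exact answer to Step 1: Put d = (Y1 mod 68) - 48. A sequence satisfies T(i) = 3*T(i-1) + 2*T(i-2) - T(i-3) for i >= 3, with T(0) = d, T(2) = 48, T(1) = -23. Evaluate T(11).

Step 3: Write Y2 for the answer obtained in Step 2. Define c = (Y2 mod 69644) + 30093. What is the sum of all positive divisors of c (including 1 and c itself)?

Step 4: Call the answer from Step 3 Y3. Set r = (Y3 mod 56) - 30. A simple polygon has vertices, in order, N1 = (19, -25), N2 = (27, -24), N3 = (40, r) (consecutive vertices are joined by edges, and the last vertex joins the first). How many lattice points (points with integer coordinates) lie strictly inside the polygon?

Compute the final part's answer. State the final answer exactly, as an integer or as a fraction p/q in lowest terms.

Step 1: remainder = value at the root: 1*(-15)^4 - 1*(-15)^3 - 6*(-15)^2 - 3*(-15)^1 = (50625) + (3375) + (-1350) + (45) = 52695; answer 52695
Step 2: Y1 = 52695; d = 15; T(3) = 3*(48) + 2*(-23) - 1*(15) = 83; iterating: T(3)=83, T(4)=368, T(5)=1222, T(6)=4319, T(7)=15033, T(8)=52515, T(9)=183292, T(10)=639873, T(11)=2233688; answer 2233688
Step 3: Y2 = 2233688; c = 35173; 35173 = 17 * 2069; sigma = (1 + 17) * (1 + 2069) = 18 * 2070 = 37260; answer 37260
Step 4: Y3 = 37260; r = -10; cross terms: (19*-24 - 27*-25)=219, (27*-10 - 40*-24)=690, (40*-25 - 19*-10)=-810; twice the area = |99| = 99; area = 99/2; boundary points = 1 + 1 + 3 = 5; strictly interior points = area - boundary/2 + 1 = 48; answer 48

48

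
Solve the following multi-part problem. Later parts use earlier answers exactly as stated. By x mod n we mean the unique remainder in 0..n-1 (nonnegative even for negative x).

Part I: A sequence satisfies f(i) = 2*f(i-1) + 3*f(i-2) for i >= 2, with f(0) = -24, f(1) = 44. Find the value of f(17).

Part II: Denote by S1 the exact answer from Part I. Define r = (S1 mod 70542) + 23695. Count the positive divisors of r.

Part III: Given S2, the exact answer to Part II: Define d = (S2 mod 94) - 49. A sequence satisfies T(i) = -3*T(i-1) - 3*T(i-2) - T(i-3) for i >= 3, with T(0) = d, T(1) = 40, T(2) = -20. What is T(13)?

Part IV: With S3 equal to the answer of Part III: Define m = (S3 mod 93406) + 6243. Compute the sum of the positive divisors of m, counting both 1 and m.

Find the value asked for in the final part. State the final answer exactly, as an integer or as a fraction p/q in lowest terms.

111024

Part I: f(2) = 2*(44) + 3*(-24) = 16; iterating: f(2)=16, f(3)=164, f(4)=376, f(5)=1244, f(6)=3616, f(7)=10964, f(8)=32776, f(9)=98444, f(10)=295216, f(11)=885764, f(12)=2657176, f(13)=7971644, f(14)=23914816, f(15)=71744564, f(16)=215233576, f(17)=645700844; answer 645700844
Part II: S1 = 645700844; r = 53613; 53613 = 3^2 * 7 * 23 * 37; number of divisors = (2+1) * (1+1) * (1+1) * (1+1) = 24; answer 24
Part III: S2 = 24; d = -25; T(3) = -3*(-20) - 3*(40) - 1*(-25) = -35; iterating: T(3)=-35, T(4)=125, T(5)=-250, T(6)=410, T(7)=-605, T(8)=835, T(9)=-1100, T(10)=1400, T(11)=-1735, T(12)=2105, T(13)=-2510; answer -2510
Part IV: S3 = -2510; m = 97139; 97139 = 7 * 13877; sigma = (1 + 7) * (1 + 13877) = 8 * 13878 = 111024; answer 111024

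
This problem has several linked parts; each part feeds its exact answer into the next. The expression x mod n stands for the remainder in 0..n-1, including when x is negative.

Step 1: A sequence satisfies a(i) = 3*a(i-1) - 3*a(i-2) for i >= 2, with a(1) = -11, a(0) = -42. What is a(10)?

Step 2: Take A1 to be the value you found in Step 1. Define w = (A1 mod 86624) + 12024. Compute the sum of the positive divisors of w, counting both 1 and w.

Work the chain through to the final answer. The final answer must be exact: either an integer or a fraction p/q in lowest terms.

80910

Step 1: a(2) = 3*(-11) - 3*(-42) = 93; iterating: a(2)=93, a(3)=312, a(4)=657, a(5)=1035, a(6)=1134, a(7)=297, a(8)=-2511, a(9)=-8424, a(10)=-17739; answer -17739
Step 2: A1 = -17739; w = 80909; 80909 is prime, so its only divisors are 1 and 80909; sigma = 1 + 80909 = 80910; answer 80910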